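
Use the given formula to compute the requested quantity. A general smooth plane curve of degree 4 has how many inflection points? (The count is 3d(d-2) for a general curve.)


For a general smooth plane curve C of degree d, the inflection points are
the intersection of C with its Hessian curve, which has degree 3(d-2).
By Bezout, the total intersection number is d * 3(d-2) = 4 * 6 = 24.
For a general curve every flex is ordinary, so each contributes
multiplicity 1 to C·Hess(C), and the number of distinct inflection
points is 3d(d-2).
Inflection points = 3*4*(4-2) = 3*4*2 = 24

24


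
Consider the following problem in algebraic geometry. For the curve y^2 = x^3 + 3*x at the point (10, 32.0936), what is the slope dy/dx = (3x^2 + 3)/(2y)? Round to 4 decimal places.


Using implicit differentiation of y^2 = x^3 + 3*x:
2y * dy/dx = 3x^2 + 3
dy/dx = (3x^2 + 3)/(2y)
Numerator: 3*10^2 + 3 = 303
Denominator: 2*32.0936 = 64.1872
dy/dx = 303/64.1872 = 4.7206

4.7206


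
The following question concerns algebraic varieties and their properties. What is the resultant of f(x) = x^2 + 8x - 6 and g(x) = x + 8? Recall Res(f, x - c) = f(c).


For Res(f, x - c), we evaluate f at x = c.
f(-8) = (-8)^2 + 8*(-8) - 6
= 64 - 64 - 6
= 0 - 6 = -6
Res(f, g) = -6

-6


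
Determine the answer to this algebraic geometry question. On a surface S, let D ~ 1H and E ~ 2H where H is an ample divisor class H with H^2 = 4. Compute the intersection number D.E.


Using bilinearity of the intersection pairing on a surface S:
(aH).(bH) = ab * (H.H)
We have H^2 = 4.
D.E = (1H).(2H) = 1*2*4
= 2*4
= 8

8


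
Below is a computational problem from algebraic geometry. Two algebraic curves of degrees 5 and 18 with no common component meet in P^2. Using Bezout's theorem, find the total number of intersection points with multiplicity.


Bezout's theorem states the intersection count equals the product of degrees.
Intersection count = 5 * 18 = 90

90


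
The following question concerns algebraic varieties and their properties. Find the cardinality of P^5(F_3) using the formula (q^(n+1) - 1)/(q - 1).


P^5(F_3) has (q^(n+1) - 1)/(q - 1) points.
= 3^5 + 3^4 + 3^3 + 3^2 + 3^1 + 3^0
= 243 + 81 + 27 + 9 + 3 + 1
= 364

364


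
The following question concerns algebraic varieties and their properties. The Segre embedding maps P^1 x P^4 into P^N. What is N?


The Segre embedding maps P^m x P^n into P^N via
all products of coordinates from each factor.
N = (m+1)(n+1) - 1
N = (1+1)(4+1) - 1
N = 2*5 - 1
N = 10 - 1 = 9

9


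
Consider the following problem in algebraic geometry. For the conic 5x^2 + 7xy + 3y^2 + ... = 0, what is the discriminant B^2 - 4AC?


The discriminant of a conic Ax^2 + Bxy + Cy^2 + ... = 0 is B^2 - 4AC.
B^2 = 7^2 = 49
4AC = 4*5*3 = 60
Discriminant = 49 - 60 = -11

-11


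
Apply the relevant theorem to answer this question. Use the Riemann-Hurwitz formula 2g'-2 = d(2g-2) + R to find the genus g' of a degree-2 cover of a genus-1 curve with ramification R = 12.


Riemann-Hurwitz formula: 2g' - 2 = d(2g - 2) + R
Given: d = 2, g = 1, R = 12
2g' - 2 = 2*(2*1 - 2) + 12
2g' - 2 = 2*0 + 12
2g' - 2 = 0 + 12 = 12
2g' = 14
g' = 7

7


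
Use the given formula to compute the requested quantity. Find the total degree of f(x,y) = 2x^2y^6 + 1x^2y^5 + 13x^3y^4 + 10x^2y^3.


Examine each term for its total degree (sum of exponents).
  Term '2x^2y^6' has total degree 2+6 = 8.
  Term '1x^2y^5' has total degree 2+5 = 7.
  Term '13x^3y^4' has total degree 3+4 = 7.
  Term '10x^2y^3' has total degree 2+3 = 5.
The maximum total degree among all terms is 8.

8


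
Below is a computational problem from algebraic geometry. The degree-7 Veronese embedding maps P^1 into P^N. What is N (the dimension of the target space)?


The Veronese embedding v_d: P^n -> P^N maps each point to all
degree-d monomials in n+1 homogeneous coordinates.
N = C(n+d, d) - 1
N = C(1+7, 7) - 1
N = C(8, 7) - 1
C(8, 7) = 8
N = 8 - 1 = 7

7


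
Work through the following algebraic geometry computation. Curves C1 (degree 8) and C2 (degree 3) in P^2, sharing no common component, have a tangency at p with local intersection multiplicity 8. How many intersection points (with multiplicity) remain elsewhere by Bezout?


By Bezout's theorem, the total intersection number is d1 * d2.
Total = 8 * 3 = 24
Intersection multiplicity at p = 8
Remaining intersections = 24 - 8 = 16

16


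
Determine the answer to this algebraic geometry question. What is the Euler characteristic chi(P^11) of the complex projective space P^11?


The complex projective space P^11 has one cell in each even real dimension 0, 2, ..., 22.
The cohomology groups are H^{2k}(P^11) = Z for k = 0,...,11, and 0 otherwise.
Euler characteristic = sum of Betti numbers = 1 per even-dimensional cohomology group.
chi(P^11) = 11 + 1 = 12

12


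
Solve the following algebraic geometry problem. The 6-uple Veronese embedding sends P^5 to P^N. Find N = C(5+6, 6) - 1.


The Veronese embedding v_d: P^n -> P^N maps each point to all
degree-d monomials in n+1 homogeneous coordinates.
N = C(n+d, d) - 1
N = C(5+6, 6) - 1
N = C(11, 6) - 1
C(11, 6) = 462
N = 462 - 1 = 461

461


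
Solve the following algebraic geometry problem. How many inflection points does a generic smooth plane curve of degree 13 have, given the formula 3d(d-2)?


For a general smooth plane curve C of degree d, the inflection points are
the intersection of C with its Hessian curve, which has degree 3(d-2).
By Bezout, the total intersection number is d * 3(d-2) = 13 * 33 = 429.
For a general curve every flex is ordinary, so each contributes
multiplicity 1 to C·Hess(C), and the number of distinct inflection
points is 3d(d-2).
Inflection points = 3*13*(13-2) = 3*13*11 = 429

429


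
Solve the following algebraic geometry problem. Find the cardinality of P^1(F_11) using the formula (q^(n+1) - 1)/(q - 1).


P^1(F_11) has (q^(n+1) - 1)/(q - 1) points.
= 11^1 + 11^0
= 11 + 1
= 12

12


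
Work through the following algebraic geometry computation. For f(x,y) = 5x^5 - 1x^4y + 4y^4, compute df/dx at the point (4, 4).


df/dx = 5*5*x^4 + 4*(-1)*x^3*y
At (4,4): 5*5*4^4 + 4*(-1)*4^3*4
= 6400 - 1024
= 5376

5376


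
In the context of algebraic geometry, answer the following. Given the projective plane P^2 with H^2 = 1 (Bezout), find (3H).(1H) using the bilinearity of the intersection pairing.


Using bilinearity of the intersection pairing on the projective plane P^2:
(aH).(bH) = ab * (H.H)
We have H^2 = 1 (Bezout).
D.E = (3H).(1H) = 3*1*1
= 3*1
= 3

3


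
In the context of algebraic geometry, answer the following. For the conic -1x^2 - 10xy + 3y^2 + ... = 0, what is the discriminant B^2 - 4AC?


The discriminant of a conic Ax^2 + Bxy + Cy^2 + ... = 0 is B^2 - 4AC.
B^2 = (-10)^2 = 100
4AC = 4*(-1)*3 = -12
Discriminant = 100 + 12 = 112

112


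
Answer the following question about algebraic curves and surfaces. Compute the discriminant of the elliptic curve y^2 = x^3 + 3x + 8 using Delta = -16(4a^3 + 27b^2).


Compute each component:
4a^3 = 4*3^3 = 4*27 = 108
27b^2 = 27*8^2 = 27*64 = 1728
4a^3 + 27b^2 = 108 + 1728 = 1836
Delta = -16*1836 = -29376

-29376


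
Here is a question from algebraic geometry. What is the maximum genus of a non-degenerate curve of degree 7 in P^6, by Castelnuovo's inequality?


Castelnuovo's bound: write d - 1 = m(r-1) + epsilon with 0 <= epsilon < r-1.
d - 1 = 7 - 1 = 6
r - 1 = 6 - 1 = 5
6 = 1*5 + 1, so m = 1, epsilon = 1
pi(d, r) = m(m-1)(r-1)/2 + m*epsilon
= 1*0*5/2 + 1*1
= 0/2 + 1
= 0 + 1 = 1

1


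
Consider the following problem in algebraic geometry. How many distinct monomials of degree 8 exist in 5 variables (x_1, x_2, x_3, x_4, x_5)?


The number of degree-8 monomials in 5 variables is C(d+n-1, n-1).
= C(8+5-1, 5-1) = C(12, 4)
= 495

495


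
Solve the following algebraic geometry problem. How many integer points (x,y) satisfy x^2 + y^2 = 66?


Systematically check integer values of x where x^2 <= 66.
For each valid x, check if 66 - x^2 is a perfect square.
Total integer solutions found: 0

0


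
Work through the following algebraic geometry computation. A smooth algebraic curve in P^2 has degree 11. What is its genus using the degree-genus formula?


Using the genus formula for smooth plane curves:
g = (d-1)(d-2)/2
g = (11-1)(11-2)/2
g = 10*9/2
g = 90/2 = 45

45


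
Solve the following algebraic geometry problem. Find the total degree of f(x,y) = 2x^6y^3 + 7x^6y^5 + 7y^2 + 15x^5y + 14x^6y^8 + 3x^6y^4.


Examine each term for its total degree (sum of exponents).
  Term '2x^6y^3' has total degree 6+3 = 9.
  Term '7x^6y^5' has total degree 6+5 = 11.
  Term '7y^2' has total degree 0+2 = 2.
  Term '15x^5y' has total degree 5+1 = 6.
  Term '14x^6y^8' has total degree 6+8 = 14.
  Term '3x^6y^4' has total degree 6+4 = 10.
The maximum total degree among all terms is 14.

14


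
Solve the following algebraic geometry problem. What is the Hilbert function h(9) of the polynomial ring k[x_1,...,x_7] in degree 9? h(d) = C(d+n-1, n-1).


The Hilbert function for the polynomial ring in 7 variables is:
h(d) = C(d+n-1, n-1)
h(9) = C(9+7-1, 7-1) = C(15, 6)
= 15! / (6! * 9!)
= 5005

5005


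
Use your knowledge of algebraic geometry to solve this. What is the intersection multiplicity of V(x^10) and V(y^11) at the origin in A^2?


The intersection multiplicity of V(x^a) and V(y^b) at the origin is:
I(O; V(x^10), V(y^11)) = dim_k(k[x,y]/(x^10, y^11))
A basis for k[x,y]/(x^10, y^11) is the set of monomials x^i * y^j
where 0 <= i < 10 and 0 <= j < 11.
The number of such monomials is 10 * 11 = 110

110


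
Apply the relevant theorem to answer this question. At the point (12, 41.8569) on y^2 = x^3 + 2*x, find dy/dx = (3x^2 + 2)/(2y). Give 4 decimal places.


Using implicit differentiation of y^2 = x^3 + 2*x:
2y * dy/dx = 3x^2 + 2
dy/dx = (3x^2 + 2)/(2y)
Numerator: 3*12^2 + 2 = 434
Denominator: 2*41.8569 = 83.7138
dy/dx = 434/83.7138 = 5.1843

5.1843


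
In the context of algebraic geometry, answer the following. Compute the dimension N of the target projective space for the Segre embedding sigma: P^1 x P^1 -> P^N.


The Segre embedding maps P^m x P^n into P^N via
all products of coordinates from each factor.
N = (m+1)(n+1) - 1
N = (1+1)(1+1) - 1
N = 2*2 - 1
N = 4 - 1 = 3

3


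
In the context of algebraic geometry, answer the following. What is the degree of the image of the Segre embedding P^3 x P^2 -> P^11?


The degree of the Segre variety P^3 x P^2 is C(m+n, m).
= C(5, 3)
= 10

10


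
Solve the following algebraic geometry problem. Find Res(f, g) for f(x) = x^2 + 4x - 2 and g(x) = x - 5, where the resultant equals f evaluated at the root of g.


For Res(f, x - c), we evaluate f at x = c.
f(5) = 5^2 + 4*5 - 2
= 25 + 20 - 2
= 45 - 2 = 43
Res(f, g) = 43

43


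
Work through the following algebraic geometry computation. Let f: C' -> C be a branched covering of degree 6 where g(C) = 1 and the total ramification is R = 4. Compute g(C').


Riemann-Hurwitz formula: 2g' - 2 = d(2g - 2) + R
Given: d = 6, g = 1, R = 4
2g' - 2 = 6*(2*1 - 2) + 4
2g' - 2 = 6*0 + 4
2g' - 2 = 0 + 4 = 4
2g' = 6
g' = 3

3


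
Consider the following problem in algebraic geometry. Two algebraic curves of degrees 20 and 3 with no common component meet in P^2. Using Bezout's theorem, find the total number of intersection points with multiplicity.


Bezout's theorem states the intersection count equals the product of degrees.
Intersection count = 20 * 3 = 60

60


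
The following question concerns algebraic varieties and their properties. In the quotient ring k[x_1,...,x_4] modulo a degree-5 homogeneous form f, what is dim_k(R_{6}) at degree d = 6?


For R = k[x_1,...,x_n]/(f) with f homogeneous of degree e:
The Hilbert series is (1 - t^e)/(1 - t)^n.
So h(d) = C(d+n-1, n-1) - C(d-e+n-1, n-1) for d >= e.
With n=4, e=5, d=6:
C(6+4-1, 4-1) = C(9, 3) = 84
C(6-5+4-1, 4-1) = C(4, 3) = 4
h(6) = 84 - 4 = 80

80


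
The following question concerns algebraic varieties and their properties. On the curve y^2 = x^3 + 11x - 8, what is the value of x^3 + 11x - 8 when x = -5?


Compute x^3 + 11x - 8 at x = -5:
x^3 = (-5)^3 = -125
11*x = 11*(-5) = -55
Sum: -125 - 55 - 8 = -188

-188


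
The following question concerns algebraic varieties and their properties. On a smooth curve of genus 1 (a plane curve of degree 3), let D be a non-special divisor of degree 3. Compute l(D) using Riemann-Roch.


First, compute the genus of a smooth plane curve of degree 3:
g = (d-1)(d-2)/2 = (3-1)(3-2)/2 = 1
For a non-special divisor D (i.e., h^1(D) = 0), Riemann-Roch gives:
l(D) = deg(D) - g + 1
Since deg(D) = 3 >= 2g - 1 = 1, D is non-special.
l(D) = 3 - 1 + 1 = 3

3


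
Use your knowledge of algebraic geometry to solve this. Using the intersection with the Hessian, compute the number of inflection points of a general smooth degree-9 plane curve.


For a general smooth plane curve C of degree d, the inflection points are
the intersection of C with its Hessian curve, which has degree 3(d-2).
By Bezout, the total intersection number is d * 3(d-2) = 9 * 21 = 189.
For a general curve every flex is ordinary, so each contributes
multiplicity 1 to C·Hess(C), and the number of distinct inflection
points is 3d(d-2).
Inflection points = 3*9*(9-2) = 3*9*7 = 189

189


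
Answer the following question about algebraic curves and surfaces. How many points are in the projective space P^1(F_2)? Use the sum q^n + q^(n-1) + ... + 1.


P^1(F_2) has (q^(n+1) - 1)/(q - 1) points.
= 2^1 + 2^0
= 2 + 1
= 3

3


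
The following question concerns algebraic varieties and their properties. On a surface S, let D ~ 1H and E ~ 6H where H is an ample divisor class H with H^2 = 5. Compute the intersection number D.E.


Using bilinearity of the intersection pairing on a surface S:
(aH).(bH) = ab * (H.H)
We have H^2 = 5.
D.E = (1H).(6H) = 1*6*5
= 6*5
= 30

30


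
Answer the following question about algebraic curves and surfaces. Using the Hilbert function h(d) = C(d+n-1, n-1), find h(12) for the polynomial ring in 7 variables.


The Hilbert function for the polynomial ring in 7 variables is:
h(d) = C(d+n-1, n-1)
h(12) = C(12+7-1, 7-1) = C(18, 6)
= 18! / (6! * 12!)
= 18564

18564


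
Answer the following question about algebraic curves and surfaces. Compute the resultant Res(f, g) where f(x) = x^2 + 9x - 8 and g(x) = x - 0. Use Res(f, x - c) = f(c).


For Res(f, x - c), we evaluate f at x = c.
f(0) = 0^2 + 9*0 - 8
= 0 + 0 - 8
= 0 - 8 = -8
Res(f, g) = -8

-8


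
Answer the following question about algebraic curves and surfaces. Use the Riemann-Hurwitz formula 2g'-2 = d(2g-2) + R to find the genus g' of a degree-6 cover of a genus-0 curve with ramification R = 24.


Riemann-Hurwitz formula: 2g' - 2 = d(2g - 2) + R
Given: d = 6, g = 0, R = 24
2g' - 2 = 6*(2*0 - 2) + 24
2g' - 2 = 6*(-2) + 24
2g' - 2 = -12 + 24 = 12
2g' = 14
g' = 7

7


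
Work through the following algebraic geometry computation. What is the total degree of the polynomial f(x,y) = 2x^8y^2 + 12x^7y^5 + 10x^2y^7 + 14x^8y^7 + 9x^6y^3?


Examine each term for its total degree (sum of exponents).
  Term '2x^8y^2' has total degree 8+2 = 10.
  Term '12x^7y^5' has total degree 7+5 = 12.
  Term '10x^2y^7' has total degree 2+7 = 9.
  Term '14x^8y^7' has total degree 8+7 = 15.
  Term '9x^6y^3' has total degree 6+3 = 9.
The maximum total degree among all terms is 15.

15


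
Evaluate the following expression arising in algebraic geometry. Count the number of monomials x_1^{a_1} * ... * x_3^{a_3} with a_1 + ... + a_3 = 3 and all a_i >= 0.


The number of degree-3 monomials in 3 variables is C(d+n-1, n-1).
= C(3+3-1, 3-1) = C(5, 2)
= 10

10


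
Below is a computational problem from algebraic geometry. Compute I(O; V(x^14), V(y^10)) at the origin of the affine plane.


The intersection multiplicity of V(x^a) and V(y^b) at the origin is:
I(O; V(x^14), V(y^10)) = dim_k(k[x,y]/(x^14, y^10))
A basis for k[x,y]/(x^14, y^10) is the set of monomials x^i * y^j
where 0 <= i < 14 and 0 <= j < 10.
The number of such monomials is 14 * 10 = 140

140


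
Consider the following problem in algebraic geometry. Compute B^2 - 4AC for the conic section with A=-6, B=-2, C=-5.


The discriminant of a conic Ax^2 + Bxy + Cy^2 + ... = 0 is B^2 - 4AC.
B^2 = (-2)^2 = 4
4AC = 4*(-6)*(-5) = 120
Discriminant = 4 - 120 = -116

-116


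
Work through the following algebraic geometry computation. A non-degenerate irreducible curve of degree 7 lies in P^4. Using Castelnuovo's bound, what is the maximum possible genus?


Castelnuovo's bound: write d - 1 = m(r-1) + epsilon with 0 <= epsilon < r-1.
d - 1 = 7 - 1 = 6
r - 1 = 4 - 1 = 3
6 = 2*3 + 0, so m = 2, epsilon = 0
pi(d, r) = m(m-1)(r-1)/2 + m*epsilon
= 2*1*3/2 + 2*0
= 6/2 + 0
= 3 + 0 = 3

3


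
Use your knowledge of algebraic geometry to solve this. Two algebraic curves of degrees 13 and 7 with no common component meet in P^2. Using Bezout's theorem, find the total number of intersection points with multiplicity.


Bezout's theorem states the intersection count equals the product of degrees.
Intersection count = 13 * 7 = 91

91


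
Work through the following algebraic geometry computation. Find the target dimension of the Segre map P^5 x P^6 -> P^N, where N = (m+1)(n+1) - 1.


The Segre embedding maps P^m x P^n into P^N via
all products of coordinates from each factor.
N = (m+1)(n+1) - 1
N = (5+1)(6+1) - 1
N = 6*7 - 1
N = 42 - 1 = 41

41


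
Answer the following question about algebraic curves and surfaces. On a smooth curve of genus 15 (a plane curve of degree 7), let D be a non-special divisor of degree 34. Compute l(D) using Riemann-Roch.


First, compute the genus of a smooth plane curve of degree 7:
g = (d-1)(d-2)/2 = (7-1)(7-2)/2 = 15
For a non-special divisor D (i.e., h^1(D) = 0), Riemann-Roch gives:
l(D) = deg(D) - g + 1
Since deg(D) = 34 >= 2g - 1 = 29, D is non-special.
l(D) = 34 - 15 + 1 = 20

20


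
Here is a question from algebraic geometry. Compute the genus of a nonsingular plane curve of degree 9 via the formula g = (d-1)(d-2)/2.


Using the genus formula for smooth plane curves:
g = (d-1)(d-2)/2
g = (9-1)(9-2)/2
g = 8*7/2
g = 56/2 = 28

28


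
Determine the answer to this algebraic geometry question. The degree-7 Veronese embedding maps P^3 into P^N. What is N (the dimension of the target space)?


The Veronese embedding v_d: P^n -> P^N maps each point to all
degree-d monomials in n+1 homogeneous coordinates.
N = C(n+d, d) - 1
N = C(3+7, 7) - 1
N = C(10, 7) - 1
C(10, 7) = 120
N = 120 - 1 = 119

119


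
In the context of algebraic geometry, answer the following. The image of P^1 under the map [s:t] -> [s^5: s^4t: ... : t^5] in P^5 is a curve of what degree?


The rational normal curve in P^5 is the image of P^1 under the 5-uple Veronese.
A general hyperplane in P^5 pulls back to a degree-5 form on P^1, which has 5 zeros,
so the curve meets a general hyperplane in 5 points. Degree = 5.

5


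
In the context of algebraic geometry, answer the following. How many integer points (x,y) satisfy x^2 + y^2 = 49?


Systematically check integer values of x where x^2 <= 49.
For each valid x, check if 49 - x^2 is a perfect square.
x=0: 49 - 0 = 49, sqrt = 7 (valid)
x=7: 49 - 49 = 0, sqrt = 0 (valid)
Total integer solutions found: 4

4


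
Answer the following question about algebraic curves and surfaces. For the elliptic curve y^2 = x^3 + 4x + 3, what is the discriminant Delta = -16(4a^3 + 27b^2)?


Compute each component:
4a^3 = 4*4^3 = 4*64 = 256
27b^2 = 27*3^2 = 27*9 = 243
4a^3 + 27b^2 = 256 + 243 = 499
Delta = -16*499 = -7984

-7984


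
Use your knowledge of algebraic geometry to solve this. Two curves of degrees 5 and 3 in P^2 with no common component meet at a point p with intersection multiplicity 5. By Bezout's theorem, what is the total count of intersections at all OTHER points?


By Bezout's theorem, the total intersection number is d1 * d2.
Total = 5 * 3 = 15
Intersection multiplicity at p = 5
Remaining intersections = 15 - 5 = 10

10


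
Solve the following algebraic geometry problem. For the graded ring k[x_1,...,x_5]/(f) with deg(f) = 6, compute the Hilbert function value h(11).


For R = k[x_1,...,x_n]/(f) with f homogeneous of degree e:
The Hilbert series is (1 - t^e)/(1 - t)^n.
So h(d) = C(d+n-1, n-1) - C(d-e+n-1, n-1) for d >= e.
With n=5, e=6, d=11:
C(11+5-1, 5-1) = C(15, 4) = 1365
C(11-6+5-1, 5-1) = C(9, 4) = 126
h(11) = 1365 - 126 = 1239

1239


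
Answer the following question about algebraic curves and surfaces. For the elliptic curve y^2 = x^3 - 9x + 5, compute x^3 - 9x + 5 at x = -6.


Compute x^3 - 9x + 5 at x = -6:
x^3 = (-6)^3 = -216
(-9)*x = (-9)*(-6) = 54
Sum: -216 + 54 + 5 = -157

-157


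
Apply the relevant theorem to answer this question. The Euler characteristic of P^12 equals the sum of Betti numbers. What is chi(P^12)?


The complex projective space P^12 has one cell in each even real dimension 0, 2, ..., 24.
The cohomology groups are H^{2k}(P^12) = Z for k = 0,...,12, and 0 otherwise.
Euler characteristic = sum of Betti numbers = 1 per even-dimensional cohomology group.
chi(P^12) = 12 + 1 = 13

13


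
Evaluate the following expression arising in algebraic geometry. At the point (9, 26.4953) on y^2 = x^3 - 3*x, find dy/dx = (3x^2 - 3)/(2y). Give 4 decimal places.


Using implicit differentiation of y^2 = x^3 - 3*x:
2y * dy/dx = 3x^2 - 3
dy/dx = (3x^2 - 3)/(2y)
Numerator: 3*9^2 - 3 = 240
Denominator: 2*26.4953 = 52.9906
dy/dx = 240/52.9906 = 4.5291

4.5291


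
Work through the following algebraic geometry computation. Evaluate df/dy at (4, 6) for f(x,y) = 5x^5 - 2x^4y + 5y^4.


df/dy = (-2)*x^4 + 4*5*y^3
At (4,6): (-2)*4^4 + 4*5*6^3
= -512 + 4320
= 3808

3808


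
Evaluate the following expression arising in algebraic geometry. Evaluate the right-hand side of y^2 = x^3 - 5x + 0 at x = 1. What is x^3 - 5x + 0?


Compute x^3 - 5x + 0 at x = 1:
x^3 = 1^3 = 1
(-5)*x = (-5)*1 = -5
Sum: 1 - 5 + 0 = -4

-4


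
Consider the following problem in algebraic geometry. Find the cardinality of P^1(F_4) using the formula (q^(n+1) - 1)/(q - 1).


P^1(F_4) has (q^(n+1) - 1)/(q - 1) points.
= 4^1 + 4^0
= 4 + 1
= 5

5


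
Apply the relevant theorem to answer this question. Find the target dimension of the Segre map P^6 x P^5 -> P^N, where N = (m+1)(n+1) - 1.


The Segre embedding maps P^m x P^n into P^N via
all products of coordinates from each factor.
N = (m+1)(n+1) - 1
N = (6+1)(5+1) - 1
N = 7*6 - 1
N = 42 - 1 = 41

41


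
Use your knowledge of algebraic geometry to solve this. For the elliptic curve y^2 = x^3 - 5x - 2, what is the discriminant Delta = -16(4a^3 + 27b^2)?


Compute each component:
4a^3 = 4*(-5)^3 = 4*(-125) = -500
27b^2 = 27*(-2)^2 = 27*4 = 108
4a^3 + 27b^2 = -500 + 108 = -392
Delta = -16*(-392) = 6272

6272


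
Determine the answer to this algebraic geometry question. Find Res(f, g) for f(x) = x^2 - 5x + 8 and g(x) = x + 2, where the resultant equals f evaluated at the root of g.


For Res(f, x - c), we evaluate f at x = c.
f(-2) = (-2)^2 - 5*(-2) + 8
= 4 + 10 + 8
= 14 + 8 = 22
Res(f, g) = 22

22


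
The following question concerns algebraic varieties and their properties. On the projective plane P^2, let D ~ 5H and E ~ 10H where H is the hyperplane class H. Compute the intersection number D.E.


Using bilinearity of the intersection pairing on the projective plane P^2:
(aH).(bH) = ab * (H.H)
We have H^2 = 1 (Bezout).
D.E = (5H).(10H) = 5*10*1
= 50*1
= 50

50


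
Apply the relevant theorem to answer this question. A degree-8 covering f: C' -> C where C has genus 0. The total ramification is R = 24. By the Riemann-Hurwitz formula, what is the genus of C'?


Riemann-Hurwitz formula: 2g' - 2 = d(2g - 2) + R
Given: d = 8, g = 0, R = 24
2g' - 2 = 8*(2*0 - 2) + 24
2g' - 2 = 8*(-2) + 24
2g' - 2 = -16 + 24 = 8
2g' = 10
g' = 5

5


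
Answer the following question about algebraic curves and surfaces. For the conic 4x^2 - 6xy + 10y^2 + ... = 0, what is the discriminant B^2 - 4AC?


The discriminant of a conic Ax^2 + Bxy + Cy^2 + ... = 0 is B^2 - 4AC.
B^2 = (-6)^2 = 36
4AC = 4*4*10 = 160
Discriminant = 36 - 160 = -124

-124


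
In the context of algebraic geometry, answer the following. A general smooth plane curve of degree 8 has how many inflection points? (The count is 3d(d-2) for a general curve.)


For a general smooth plane curve C of degree d, the inflection points are
the intersection of C with its Hessian curve, which has degree 3(d-2).
By Bezout, the total intersection number is d * 3(d-2) = 8 * 18 = 144.
For a general curve every flex is ordinary, so each contributes
multiplicity 1 to C·Hess(C), and the number of distinct inflection
points is 3d(d-2).
Inflection points = 3*8*(8-2) = 3*8*6 = 144

144


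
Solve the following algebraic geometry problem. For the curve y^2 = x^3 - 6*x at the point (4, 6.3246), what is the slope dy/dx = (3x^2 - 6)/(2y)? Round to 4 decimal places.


Using implicit differentiation of y^2 = x^3 - 6*x:
2y * dy/dx = 3x^2 - 6
dy/dx = (3x^2 - 6)/(2y)
Numerator: 3*4^2 - 6 = 42
Denominator: 2*6.3246 = 12.6492
dy/dx = 42/12.6492 = 3.3204

3.3204


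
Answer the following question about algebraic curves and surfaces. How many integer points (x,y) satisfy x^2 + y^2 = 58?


Systematically check integer values of x where x^2 <= 58.
For each valid x, check if 58 - x^2 is a perfect square.
x=3: 58 - 9 = 49, sqrt = 7 (valid)
x=7: 58 - 49 = 9, sqrt = 3 (valid)
Total integer solutions found: 8

8


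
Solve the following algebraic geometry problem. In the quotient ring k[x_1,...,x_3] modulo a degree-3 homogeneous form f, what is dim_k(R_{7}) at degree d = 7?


For R = k[x_1,...,x_n]/(f) with f homogeneous of degree e:
The Hilbert series is (1 - t^e)/(1 - t)^n.
So h(d) = C(d+n-1, n-1) - C(d-e+n-1, n-1) for d >= e.
With n=3, e=3, d=7:
C(7+3-1, 3-1) = C(9, 2) = 36
C(7-3+3-1, 3-1) = C(6, 2) = 15
h(7) = 36 - 15 = 21

21


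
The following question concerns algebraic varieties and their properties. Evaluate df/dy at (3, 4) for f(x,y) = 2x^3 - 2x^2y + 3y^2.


df/dy = (-2)*x^2 + 2*3*y^1
At (3,4): (-2)*3^2 + 2*3*4^1
= -18 + 24
= 6

6


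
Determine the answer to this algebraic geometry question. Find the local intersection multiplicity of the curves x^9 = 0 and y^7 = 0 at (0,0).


The intersection multiplicity of V(x^a) and V(y^b) at the origin is:
I(O; V(x^9), V(y^7)) = dim_k(k[x,y]/(x^9, y^7))
A basis for k[x,y]/(x^9, y^7) is the set of monomials x^i * y^j
where 0 <= i < 9 and 0 <= j < 7.
The number of such monomials is 9 * 7 = 63

63


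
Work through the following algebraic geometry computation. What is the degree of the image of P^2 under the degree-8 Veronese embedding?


The Veronese variety v_8(P^2) has degree d^r.
d^r = 8^2 = 64

64


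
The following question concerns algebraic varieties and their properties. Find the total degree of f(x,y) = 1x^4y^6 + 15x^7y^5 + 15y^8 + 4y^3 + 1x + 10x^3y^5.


Examine each term for its total degree (sum of exponents).
  Term '1x^4y^6' has total degree 4+6 = 10.
  Term '15x^7y^5' has total degree 7+5 = 12.
  Term '15y^8' has total degree 0+8 = 8.
  Term '4y^3' has total degree 0+3 = 3.
  Term '1x' has total degree 1+0 = 1.
  Term '10x^3y^5' has total degree 3+5 = 8.
The maximum total degree among all terms is 12.

12


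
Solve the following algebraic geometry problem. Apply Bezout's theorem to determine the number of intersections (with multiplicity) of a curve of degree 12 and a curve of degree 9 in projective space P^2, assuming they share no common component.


Bezout's theorem states the intersection count equals the product of degrees.
Intersection count = 12 * 9 = 108

108


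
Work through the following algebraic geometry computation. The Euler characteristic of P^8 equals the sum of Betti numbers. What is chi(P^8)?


The complex projective space P^8 has one cell in each even real dimension 0, 2, ..., 16.
The cohomology groups are H^{2k}(P^8) = Z for k = 0,...,8, and 0 otherwise.
Euler characteristic = sum of Betti numbers = 1 per even-dimensional cohomology group.
chi(P^8) = 8 + 1 = 9

9


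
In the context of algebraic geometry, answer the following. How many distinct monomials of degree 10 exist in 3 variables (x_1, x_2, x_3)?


The number of degree-10 monomials in 3 variables is C(d+n-1, n-1).
= C(10+3-1, 3-1) = C(12, 2)
= 66

66


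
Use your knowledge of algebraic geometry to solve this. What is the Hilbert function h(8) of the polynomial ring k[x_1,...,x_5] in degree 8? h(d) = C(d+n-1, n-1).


The Hilbert function for the polynomial ring in 5 variables is:
h(d) = C(d+n-1, n-1)
h(8) = C(8+5-1, 5-1) = C(12, 4)
= 12! / (4! * 8!)
= 495

495


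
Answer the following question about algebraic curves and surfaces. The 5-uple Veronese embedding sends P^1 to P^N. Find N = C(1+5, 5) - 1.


The Veronese embedding v_d: P^n -> P^N maps each point to all
degree-d monomials in n+1 homogeneous coordinates.
N = C(n+d, d) - 1
N = C(1+5, 5) - 1
N = C(6, 5) - 1
C(6, 5) = 6
N = 6 - 1 = 5

5


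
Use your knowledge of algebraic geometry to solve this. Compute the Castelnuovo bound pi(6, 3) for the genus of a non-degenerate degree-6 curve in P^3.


Castelnuovo's bound: write d - 1 = m(r-1) + epsilon with 0 <= epsilon < r-1.
d - 1 = 6 - 1 = 5
r - 1 = 3 - 1 = 2
5 = 2*2 + 1, so m = 2, epsilon = 1
pi(d, r) = m(m-1)(r-1)/2 + m*epsilon
= 2*1*2/2 + 2*1
= 4/2 + 2
= 2 + 2 = 4

4


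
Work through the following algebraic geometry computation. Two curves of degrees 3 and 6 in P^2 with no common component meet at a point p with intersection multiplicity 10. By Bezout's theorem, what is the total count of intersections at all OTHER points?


By Bezout's theorem, the total intersection number is d1 * d2.
Total = 3 * 6 = 18
Intersection multiplicity at p = 10
Remaining intersections = 18 - 10 = 8

8


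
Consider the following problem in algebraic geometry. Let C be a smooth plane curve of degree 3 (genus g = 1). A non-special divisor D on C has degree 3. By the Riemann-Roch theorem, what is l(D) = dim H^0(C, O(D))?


First, compute the genus of a smooth plane curve of degree 3:
g = (d-1)(d-2)/2 = (3-1)(3-2)/2 = 1
For a non-special divisor D (i.e., h^1(D) = 0), Riemann-Roch gives:
l(D) = deg(D) - g + 1
Since deg(D) = 3 >= 2g - 1 = 1, D is non-special.
l(D) = 3 - 1 + 1 = 3

3


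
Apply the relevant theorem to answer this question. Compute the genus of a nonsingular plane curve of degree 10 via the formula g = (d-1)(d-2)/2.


Using the genus formula for smooth plane curves:
g = (d-1)(d-2)/2
g = (10-1)(10-2)/2
g = 9*8/2
g = 72/2 = 36

36


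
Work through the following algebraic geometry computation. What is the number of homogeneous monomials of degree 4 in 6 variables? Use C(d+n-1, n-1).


The number of degree-4 monomials in 6 variables is C(d+n-1, n-1).
= C(4+6-1, 6-1) = C(9, 5)
= 126

126


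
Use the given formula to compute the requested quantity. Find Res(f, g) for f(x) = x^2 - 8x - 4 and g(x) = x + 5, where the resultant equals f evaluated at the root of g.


For Res(f, x - c), we evaluate f at x = c.
f(-5) = (-5)^2 - 8*(-5) - 4
= 25 + 40 - 4
= 65 - 4 = 61
Res(f, g) = 61

61


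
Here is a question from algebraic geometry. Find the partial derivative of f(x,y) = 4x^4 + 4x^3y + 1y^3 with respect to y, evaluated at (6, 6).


df/dy = 4*x^3 + 3*1*y^2
At (6,6): 4*6^3 + 3*1*6^2
= 864 + 108
= 972

972


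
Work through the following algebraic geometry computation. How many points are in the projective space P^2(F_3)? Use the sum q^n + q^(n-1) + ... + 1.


P^2(F_3) has (q^(n+1) - 1)/(q - 1) points.
= 3^2 + 3^1 + 3^0
= 9 + 3 + 1
= 13

13


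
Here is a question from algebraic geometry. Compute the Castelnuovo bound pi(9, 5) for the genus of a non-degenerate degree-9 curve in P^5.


Castelnuovo's bound: write d - 1 = m(r-1) + epsilon with 0 <= epsilon < r-1.
d - 1 = 9 - 1 = 8
r - 1 = 5 - 1 = 4
8 = 2*4 + 0, so m = 2, epsilon = 0
pi(d, r) = m(m-1)(r-1)/2 + m*epsilon
= 2*1*4/2 + 2*0
= 8/2 + 0
= 4 + 0 = 4

4


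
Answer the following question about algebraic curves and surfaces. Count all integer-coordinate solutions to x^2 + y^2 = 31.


Systematically check integer values of x where x^2 <= 31.
For each valid x, check if 31 - x^2 is a perfect square.
Total integer solutions found: 0

0


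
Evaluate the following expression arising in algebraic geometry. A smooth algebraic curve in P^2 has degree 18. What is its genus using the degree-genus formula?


Using the genus formula for smooth plane curves:
g = (d-1)(d-2)/2
g = (18-1)(18-2)/2
g = 17*16/2
g = 272/2 = 136

136


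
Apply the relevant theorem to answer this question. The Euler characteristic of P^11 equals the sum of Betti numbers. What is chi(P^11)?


The complex projective space P^11 has one cell in each even real dimension 0, 2, ..., 22.
The cohomology groups are H^{2k}(P^11) = Z for k = 0,...,11, and 0 otherwise.
Euler characteristic = sum of Betti numbers = 1 per even-dimensional cohomology group.
chi(P^11) = 11 + 1 = 12

12


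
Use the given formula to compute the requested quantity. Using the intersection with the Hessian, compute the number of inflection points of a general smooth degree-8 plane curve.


For a general smooth plane curve C of degree d, the inflection points are
the intersection of C with its Hessian curve, which has degree 3(d-2).
By Bezout, the total intersection number is d * 3(d-2) = 8 * 18 = 144.
For a general curve every flex is ordinary, so each contributes
multiplicity 1 to C·Hess(C), and the number of distinct inflection
points is 3d(d-2).
Inflection points = 3*8*(8-2) = 3*8*6 = 144

144


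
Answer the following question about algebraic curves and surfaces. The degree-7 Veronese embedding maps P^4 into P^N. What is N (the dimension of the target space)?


The Veronese embedding v_d: P^n -> P^N maps each point to all
degree-d monomials in n+1 homogeneous coordinates.
N = C(n+d, d) - 1
N = C(4+7, 7) - 1
N = C(11, 7) - 1
C(11, 7) = 330
N = 330 - 1 = 329

329


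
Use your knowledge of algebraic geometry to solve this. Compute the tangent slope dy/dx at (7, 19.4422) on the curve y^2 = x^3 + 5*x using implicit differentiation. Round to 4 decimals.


Using implicit differentiation of y^2 = x^3 + 5*x:
2y * dy/dx = 3x^2 + 5
dy/dx = (3x^2 + 5)/(2y)
Numerator: 3*7^2 + 5 = 152
Denominator: 2*19.4422 = 38.8844
dy/dx = 152/38.8844 = 3.9090

3.9090


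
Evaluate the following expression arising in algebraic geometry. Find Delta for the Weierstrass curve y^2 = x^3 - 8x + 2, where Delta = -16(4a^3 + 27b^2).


Compute each component:
4a^3 = 4*(-8)^3 = 4*(-512) = -2048
27b^2 = 27*2^2 = 27*4 = 108
4a^3 + 27b^2 = -2048 + 108 = -1940
Delta = -16*(-1940) = 31040

31040


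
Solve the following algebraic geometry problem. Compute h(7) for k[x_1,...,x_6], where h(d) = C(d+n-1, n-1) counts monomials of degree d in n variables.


The Hilbert function for the polynomial ring in 6 variables is:
h(d) = C(d+n-1, n-1)
h(7) = C(7+6-1, 6-1) = C(12, 5)
= 12! / (5! * 7!)
= 792

792


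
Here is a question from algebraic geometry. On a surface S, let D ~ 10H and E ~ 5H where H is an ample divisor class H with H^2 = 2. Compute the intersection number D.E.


Using bilinearity of the intersection pairing on a surface S:
(aH).(bH) = ab * (H.H)
We have H^2 = 2.
D.E = (10H).(5H) = 10*5*2
= 50*2
= 100

100


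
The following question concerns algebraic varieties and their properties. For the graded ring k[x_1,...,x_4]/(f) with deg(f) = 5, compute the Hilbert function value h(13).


For R = k[x_1,...,x_n]/(f) with f homogeneous of degree e:
The Hilbert series is (1 - t^e)/(1 - t)^n.
So h(d) = C(d+n-1, n-1) - C(d-e+n-1, n-1) for d >= e.
With n=4, e=5, d=13:
C(13+4-1, 4-1) = C(16, 3) = 560
C(13-5+4-1, 4-1) = C(11, 3) = 165
h(13) = 560 - 165 = 395

395


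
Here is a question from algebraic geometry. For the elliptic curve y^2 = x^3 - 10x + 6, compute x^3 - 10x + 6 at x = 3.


Compute x^3 - 10x + 6 at x = 3:
x^3 = 3^3 = 27
(-10)*x = (-10)*3 = -30
Sum: 27 - 30 + 6 = 3

3


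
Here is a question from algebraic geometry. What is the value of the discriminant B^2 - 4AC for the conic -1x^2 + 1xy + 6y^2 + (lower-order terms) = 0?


The discriminant of a conic Ax^2 + Bxy + Cy^2 + ... = 0 is B^2 - 4AC.
B^2 = 1^2 = 1
4AC = 4*(-1)*6 = -24
Discriminant = 1 + 24 = 25

25


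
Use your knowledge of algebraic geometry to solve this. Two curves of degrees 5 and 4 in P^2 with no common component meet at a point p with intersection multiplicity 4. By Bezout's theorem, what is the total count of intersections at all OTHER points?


By Bezout's theorem, the total intersection number is d1 * d2.
Total = 5 * 4 = 20
Intersection multiplicity at p = 4
Remaining intersections = 20 - 4 = 16

16


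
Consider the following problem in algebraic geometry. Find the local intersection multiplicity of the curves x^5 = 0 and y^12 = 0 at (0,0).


The intersection multiplicity of V(x^a) and V(y^b) at the origin is:
I(O; V(x^5), V(y^12)) = dim_k(k[x,y]/(x^5, y^12))
A basis for k[x,y]/(x^5, y^12) is the set of monomials x^i * y^j
where 0 <= i < 5 and 0 <= j < 12.
The number of such monomials is 5 * 12 = 60

60


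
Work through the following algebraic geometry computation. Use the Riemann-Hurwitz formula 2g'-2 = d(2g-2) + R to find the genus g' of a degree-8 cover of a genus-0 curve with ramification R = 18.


Riemann-Hurwitz formula: 2g' - 2 = d(2g - 2) + R
Given: d = 8, g = 0, R = 18
2g' - 2 = 8*(2*0 - 2) + 18
2g' - 2 = 8*(-2) + 18
2g' - 2 = -16 + 18 = 2
2g' = 4
g' = 2

2


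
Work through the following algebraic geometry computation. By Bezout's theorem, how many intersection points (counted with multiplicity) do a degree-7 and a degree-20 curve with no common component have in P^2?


Bezout's theorem states the intersection count equals the product of degrees.
Intersection count = 7 * 20 = 140

140


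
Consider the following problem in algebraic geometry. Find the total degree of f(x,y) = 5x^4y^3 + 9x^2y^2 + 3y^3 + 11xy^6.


Examine each term for its total degree (sum of exponents).
  Term '5x^4y^3' has total degree 4+3 = 7.
  Term '9x^2y^2' has total degree 2+2 = 4.
  Term '3y^3' has total degree 0+3 = 3.
  Term '11xy^6' has total degree 1+6 = 7.
The maximum total degree among all terms is 7.

7


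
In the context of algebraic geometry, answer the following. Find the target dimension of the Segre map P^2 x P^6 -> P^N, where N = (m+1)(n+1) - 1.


The Segre embedding maps P^m x P^n into P^N via
all products of coordinates from each factor.
N = (m+1)(n+1) - 1
N = (2+1)(6+1) - 1
N = 3*7 - 1
N = 21 - 1 = 20

20


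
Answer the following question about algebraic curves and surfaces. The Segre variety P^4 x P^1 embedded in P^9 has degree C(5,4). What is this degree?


The degree of the Segre variety P^4 x P^1 is C(m+n, m).
= C(5, 4)
= 5

5


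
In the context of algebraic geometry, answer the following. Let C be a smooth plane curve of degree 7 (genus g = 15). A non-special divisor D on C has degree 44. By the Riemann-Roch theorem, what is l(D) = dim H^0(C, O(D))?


First, compute the genus of a smooth plane curve of degree 7:
g = (d-1)(d-2)/2 = (7-1)(7-2)/2 = 15
For a non-special divisor D (i.e., h^1(D) = 0), Riemann-Roch gives:
l(D) = deg(D) - g + 1
Since deg(D) = 44 >= 2g - 1 = 29, D is non-special.
l(D) = 44 - 15 + 1 = 30

30


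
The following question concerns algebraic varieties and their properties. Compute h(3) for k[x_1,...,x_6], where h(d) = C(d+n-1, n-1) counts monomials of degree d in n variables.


The Hilbert function for the polynomial ring in 6 variables is:
h(d) = C(d+n-1, n-1)
h(3) = C(3+6-1, 6-1) = C(8, 5)
= 8! / (5! * 3!)
= 56

56


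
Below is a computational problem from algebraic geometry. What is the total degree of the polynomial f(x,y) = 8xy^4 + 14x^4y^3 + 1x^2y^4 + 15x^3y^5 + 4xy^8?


Examine each term for its total degree (sum of exponents).
  Term '8xy^4' has total degree 1+4 = 5.
  Term '14x^4y^3' has total degree 4+3 = 7.
  Term '1x^2y^4' has total degree 2+4 = 6.
  Term '15x^3y^5' has total degree 3+5 = 8.
  Term '4xy^8' has total degree 1+8 = 9.
The maximum total degree among all terms is 9.

9
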